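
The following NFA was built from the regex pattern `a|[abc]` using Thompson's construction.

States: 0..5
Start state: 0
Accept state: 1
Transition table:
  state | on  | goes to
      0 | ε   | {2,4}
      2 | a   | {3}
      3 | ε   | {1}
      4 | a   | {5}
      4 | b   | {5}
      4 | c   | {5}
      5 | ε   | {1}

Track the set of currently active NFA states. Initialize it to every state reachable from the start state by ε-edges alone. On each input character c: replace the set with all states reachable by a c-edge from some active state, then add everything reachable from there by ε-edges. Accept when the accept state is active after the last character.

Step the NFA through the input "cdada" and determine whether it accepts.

Answer: REJECT

Steps:
initial (ε-close {0}): {0,2,4}
'c' @ 1: {1,5}  (accept∈set)
'd' @ 2: {}  — state set empty
rest 'ada' ignored (set empty)
end set {} — state 1 not in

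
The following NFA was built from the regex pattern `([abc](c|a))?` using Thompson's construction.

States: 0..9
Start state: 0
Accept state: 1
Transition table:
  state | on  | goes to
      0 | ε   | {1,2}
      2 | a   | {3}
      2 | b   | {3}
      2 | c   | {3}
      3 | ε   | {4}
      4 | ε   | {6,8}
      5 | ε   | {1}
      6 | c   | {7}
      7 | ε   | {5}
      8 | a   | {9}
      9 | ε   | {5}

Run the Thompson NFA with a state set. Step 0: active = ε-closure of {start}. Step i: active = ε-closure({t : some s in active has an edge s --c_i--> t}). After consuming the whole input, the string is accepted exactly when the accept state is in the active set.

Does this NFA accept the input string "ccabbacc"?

initial (ε-close {0}): {0,1,2}
'c' @ 1: {3,4,6,8}
'c' @ 2: {1,5,7}  (accept∈set)
'a' @ 3: {}  — state set empty
rest 'bbacc' ignored (set empty)
end set {} — state 1 not in

Answer: REJECT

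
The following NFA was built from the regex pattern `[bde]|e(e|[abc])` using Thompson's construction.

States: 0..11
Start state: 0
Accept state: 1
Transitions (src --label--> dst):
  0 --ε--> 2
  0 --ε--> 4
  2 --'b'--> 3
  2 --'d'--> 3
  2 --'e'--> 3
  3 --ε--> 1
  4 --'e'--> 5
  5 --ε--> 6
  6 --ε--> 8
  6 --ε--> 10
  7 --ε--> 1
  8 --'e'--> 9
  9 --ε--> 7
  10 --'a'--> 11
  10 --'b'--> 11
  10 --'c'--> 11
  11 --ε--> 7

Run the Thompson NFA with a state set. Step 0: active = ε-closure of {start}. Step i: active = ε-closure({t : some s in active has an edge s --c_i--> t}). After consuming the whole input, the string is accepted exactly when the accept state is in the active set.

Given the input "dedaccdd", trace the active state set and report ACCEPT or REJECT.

Answer: REJECT

Trace:
initial (ε-close {0}): {0,2,4}
'd' @ 1: {1,3}  ✓accept
'e' @ 2: {}  — dead — no transitions
rest 'daccdd' ignored (set empty)
after full input: {}  (accept=1 not in)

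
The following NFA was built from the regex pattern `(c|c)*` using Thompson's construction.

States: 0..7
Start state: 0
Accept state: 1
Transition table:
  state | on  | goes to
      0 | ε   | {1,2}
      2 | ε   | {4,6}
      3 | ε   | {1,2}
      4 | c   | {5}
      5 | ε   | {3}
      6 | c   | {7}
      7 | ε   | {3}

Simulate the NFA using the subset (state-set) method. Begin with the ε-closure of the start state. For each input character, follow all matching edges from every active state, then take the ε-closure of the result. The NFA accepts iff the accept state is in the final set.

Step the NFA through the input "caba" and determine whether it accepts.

Answer: REJECT

Steps:
initial (ε-close {0}): {0,1,2,4,6}
'c' @ 1: {1,2,3,4,5,6,7}  (accept∈set)
'a' @ 2: {}  — no active states
rest 'ba' ignored (set empty)
after full input: {}  (accept=1 not in)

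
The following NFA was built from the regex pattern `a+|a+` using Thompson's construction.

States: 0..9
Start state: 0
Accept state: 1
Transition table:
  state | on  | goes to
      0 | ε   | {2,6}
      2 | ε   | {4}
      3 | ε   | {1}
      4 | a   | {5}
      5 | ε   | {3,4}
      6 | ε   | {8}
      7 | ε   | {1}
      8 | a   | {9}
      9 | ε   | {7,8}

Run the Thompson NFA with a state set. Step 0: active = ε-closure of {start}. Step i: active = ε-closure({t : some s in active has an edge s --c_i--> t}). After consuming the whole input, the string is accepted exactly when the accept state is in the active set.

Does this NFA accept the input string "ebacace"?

start: ε-closure({0}) = {0,2,4,6,8}
'e' @ 1: {}  — dead — no transitions
rest 'bacace' ignored (set empty)
end set {} — state 1 not in

Answer: REJECT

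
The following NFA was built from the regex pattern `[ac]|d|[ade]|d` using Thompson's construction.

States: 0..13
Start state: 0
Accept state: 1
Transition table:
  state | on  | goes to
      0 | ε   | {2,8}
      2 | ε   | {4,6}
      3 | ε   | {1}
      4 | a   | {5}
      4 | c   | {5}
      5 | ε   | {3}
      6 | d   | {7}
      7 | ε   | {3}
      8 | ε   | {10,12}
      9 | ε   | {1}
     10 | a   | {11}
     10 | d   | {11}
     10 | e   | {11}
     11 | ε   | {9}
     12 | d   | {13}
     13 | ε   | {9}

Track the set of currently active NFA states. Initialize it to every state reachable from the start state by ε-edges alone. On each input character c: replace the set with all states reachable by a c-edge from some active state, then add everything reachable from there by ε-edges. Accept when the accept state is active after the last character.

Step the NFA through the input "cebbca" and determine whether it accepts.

start: ε-closure({0}) = {0,2,4,6,8,10,12}
'c' @ 1: {1,3,5}  [accepting]
'e' @ 2: {}  — no active states
rest 'bbca' ignored (set empty)
end set {} — state 1 not in

Answer: REJECT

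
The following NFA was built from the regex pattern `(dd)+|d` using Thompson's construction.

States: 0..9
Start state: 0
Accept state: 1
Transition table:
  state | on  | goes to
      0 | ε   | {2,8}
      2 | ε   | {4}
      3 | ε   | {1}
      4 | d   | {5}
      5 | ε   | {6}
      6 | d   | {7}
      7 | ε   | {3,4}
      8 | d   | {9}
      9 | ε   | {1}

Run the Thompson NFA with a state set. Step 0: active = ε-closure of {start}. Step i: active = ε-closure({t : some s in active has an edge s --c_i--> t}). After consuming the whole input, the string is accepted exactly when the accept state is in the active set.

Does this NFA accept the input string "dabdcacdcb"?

Answer: REJECT

Steps:
start: ε-closure({0}) = {0,2,4,8}
'd' @ 1: {1,5,6,9}  [accepting]
'a' @ 2: {}  — state set empty
rest 'bdcacdcb' ignored (set empty)
after full input: {}  (accept=1 not in)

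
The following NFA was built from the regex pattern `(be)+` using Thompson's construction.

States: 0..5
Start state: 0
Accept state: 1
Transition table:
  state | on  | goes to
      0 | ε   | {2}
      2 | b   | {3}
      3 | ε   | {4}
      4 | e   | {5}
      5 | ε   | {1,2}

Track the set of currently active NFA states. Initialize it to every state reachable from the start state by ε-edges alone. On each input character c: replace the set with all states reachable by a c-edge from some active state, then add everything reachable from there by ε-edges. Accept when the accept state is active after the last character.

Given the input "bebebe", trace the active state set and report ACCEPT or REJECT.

S₀ = ε-closure({0}) = {0,2}
'b' @ 1: {3,4}
'e' @ 2: {1,2,5}  [accepting]
'b' @ 3: {3,4}
'e' @ 4: {1,2,5}  [accepting]
'b' @ 5: {3,4}
'e' @ 6: {1,2,5}  [accepting]
after full input: {1,2,5}  (accept=1 in)

Answer: ACCEPT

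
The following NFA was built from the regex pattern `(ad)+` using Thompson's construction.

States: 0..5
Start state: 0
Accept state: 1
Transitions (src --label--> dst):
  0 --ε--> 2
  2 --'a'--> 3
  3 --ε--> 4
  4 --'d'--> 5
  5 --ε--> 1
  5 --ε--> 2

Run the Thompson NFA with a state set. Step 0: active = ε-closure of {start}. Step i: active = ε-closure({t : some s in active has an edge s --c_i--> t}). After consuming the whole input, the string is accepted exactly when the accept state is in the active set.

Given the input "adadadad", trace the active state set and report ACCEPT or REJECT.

S₀ = ε-closure({0}) = {0,2}
'a' @ 1: {3,4}
'd' @ 2: {1,2,5}  (accept∈set)
'a' @ 3: {3,4}
'd' @ 4: {1,2,5}  (accept∈set)
'a' @ 5: {3,4}
'd' @ 6: {1,2,5}  (accept∈set)
'a' @ 7: {3,4}
'd' @ 8: {1,2,5}  (accept∈set)
end set {1,2,5} — state 1 in

Answer: ACCEPT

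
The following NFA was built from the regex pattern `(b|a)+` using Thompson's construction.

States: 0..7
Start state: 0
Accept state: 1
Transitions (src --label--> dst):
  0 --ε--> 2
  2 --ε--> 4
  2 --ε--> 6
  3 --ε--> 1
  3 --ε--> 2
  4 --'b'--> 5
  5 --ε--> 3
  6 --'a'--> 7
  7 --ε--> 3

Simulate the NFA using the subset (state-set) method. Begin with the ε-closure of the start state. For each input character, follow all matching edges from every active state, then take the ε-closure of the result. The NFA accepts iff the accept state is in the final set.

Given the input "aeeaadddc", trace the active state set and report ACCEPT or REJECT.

start: ε-closure({0}) = {0,2,4,6}
'a' @ 1: {1,2,3,4,6,7}  [accepting]
'e' @ 2: {}  — state set empty
rest 'eaadddc' ignored (set empty)
after full input: {}  (accept=1 not in)

Answer: REJECT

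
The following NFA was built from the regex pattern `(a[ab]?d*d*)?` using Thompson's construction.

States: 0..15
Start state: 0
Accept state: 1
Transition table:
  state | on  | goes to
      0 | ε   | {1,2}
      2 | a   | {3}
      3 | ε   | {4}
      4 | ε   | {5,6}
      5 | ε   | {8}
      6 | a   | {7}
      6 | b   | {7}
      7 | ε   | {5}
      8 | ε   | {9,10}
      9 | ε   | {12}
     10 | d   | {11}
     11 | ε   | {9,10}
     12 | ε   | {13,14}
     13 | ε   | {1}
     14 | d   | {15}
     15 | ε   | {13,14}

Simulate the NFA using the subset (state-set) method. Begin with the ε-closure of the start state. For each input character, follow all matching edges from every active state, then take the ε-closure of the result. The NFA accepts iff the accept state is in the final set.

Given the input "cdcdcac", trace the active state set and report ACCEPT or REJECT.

S₀ = ε-closure({0}) = {0,1,2}
'c' @ 1: {}  — dead — no transitions
rest 'dcdcac' ignored (set empty)
end set {} — state 1 not in

Answer: REJECT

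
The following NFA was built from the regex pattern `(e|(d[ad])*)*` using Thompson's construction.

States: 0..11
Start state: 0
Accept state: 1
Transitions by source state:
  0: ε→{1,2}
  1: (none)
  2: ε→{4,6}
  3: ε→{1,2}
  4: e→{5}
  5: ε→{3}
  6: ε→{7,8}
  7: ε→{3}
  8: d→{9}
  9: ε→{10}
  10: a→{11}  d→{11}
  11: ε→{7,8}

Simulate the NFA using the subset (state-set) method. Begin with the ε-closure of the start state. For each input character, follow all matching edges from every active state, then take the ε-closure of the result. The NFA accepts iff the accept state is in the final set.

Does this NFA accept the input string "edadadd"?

start: ε-closure({0}) = {0,1,2,3,4,6,7,8}
'e' @ 1: {1,2,3,4,5,6,7,8}  (accept∈set)
'd' @ 2: {9,10}
'a' @ 3: {1,2,3,4,6,7,8,11}  (accept∈set)
'd' @ 4: {9,10}
'a' @ 5: {1,2,3,4,6,7,8,11}  (accept∈set)
'd' @ 6: {9,10}
'd' @ 7: {1,2,3,4,6,7,8,11}  (accept∈set)
after full input: {1,2,3,4,6,7,8,11}  (accept=1 in)

Answer: ACCEPT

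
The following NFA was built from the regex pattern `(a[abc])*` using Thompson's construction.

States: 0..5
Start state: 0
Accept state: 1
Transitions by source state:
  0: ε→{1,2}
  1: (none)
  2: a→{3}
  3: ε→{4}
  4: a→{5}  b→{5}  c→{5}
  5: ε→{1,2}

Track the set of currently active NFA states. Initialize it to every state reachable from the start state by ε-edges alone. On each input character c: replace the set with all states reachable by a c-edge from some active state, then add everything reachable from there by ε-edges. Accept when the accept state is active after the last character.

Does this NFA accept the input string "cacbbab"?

initial (ε-close {0}): {0,1,2}
'c' @ 1: {}  — dead — no transitions
rest 'acbbab' ignored (set empty)
end set {} — state 1 not in

Answer: REJECT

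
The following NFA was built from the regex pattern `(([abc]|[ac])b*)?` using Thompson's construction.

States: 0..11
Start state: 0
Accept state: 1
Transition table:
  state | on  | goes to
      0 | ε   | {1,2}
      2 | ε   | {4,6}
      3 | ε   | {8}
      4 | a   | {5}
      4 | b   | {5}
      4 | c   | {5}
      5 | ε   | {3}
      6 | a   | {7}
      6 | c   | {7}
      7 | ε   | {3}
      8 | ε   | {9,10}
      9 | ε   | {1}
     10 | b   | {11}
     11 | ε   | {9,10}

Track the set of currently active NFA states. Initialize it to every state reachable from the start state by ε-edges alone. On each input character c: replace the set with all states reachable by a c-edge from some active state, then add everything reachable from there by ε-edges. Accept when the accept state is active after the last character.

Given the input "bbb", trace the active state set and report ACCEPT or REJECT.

start: ε-closure({0}) = {0,1,2,4,6}
'b' @ 1: {1,3,5,8,9,10}  [accepting]
'b' @ 2: {1,9,10,11}  [accepting]
'b' @ 3: {1,9,10,11}  [accepting]
final: {1,9,10,11}; accept 1 in set

Answer: ACCEPT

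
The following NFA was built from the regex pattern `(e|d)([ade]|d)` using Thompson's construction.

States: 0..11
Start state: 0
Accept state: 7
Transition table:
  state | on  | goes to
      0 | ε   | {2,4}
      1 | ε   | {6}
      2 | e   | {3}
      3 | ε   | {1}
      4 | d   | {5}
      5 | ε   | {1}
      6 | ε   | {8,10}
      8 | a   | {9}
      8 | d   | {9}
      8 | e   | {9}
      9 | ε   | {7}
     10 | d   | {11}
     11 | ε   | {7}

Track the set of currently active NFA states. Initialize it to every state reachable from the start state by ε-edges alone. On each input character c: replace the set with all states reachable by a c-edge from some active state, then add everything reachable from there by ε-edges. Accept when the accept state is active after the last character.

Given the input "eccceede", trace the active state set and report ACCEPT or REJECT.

Answer: REJECT

Steps:
S₀ = ε-closure({0}) = {0,2,4}
'e' @ 1: {1,3,6,8,10}
'c' @ 2: {}  — no active states
rest 'cceede' ignored (set empty)
final: {}; accept 7 not in set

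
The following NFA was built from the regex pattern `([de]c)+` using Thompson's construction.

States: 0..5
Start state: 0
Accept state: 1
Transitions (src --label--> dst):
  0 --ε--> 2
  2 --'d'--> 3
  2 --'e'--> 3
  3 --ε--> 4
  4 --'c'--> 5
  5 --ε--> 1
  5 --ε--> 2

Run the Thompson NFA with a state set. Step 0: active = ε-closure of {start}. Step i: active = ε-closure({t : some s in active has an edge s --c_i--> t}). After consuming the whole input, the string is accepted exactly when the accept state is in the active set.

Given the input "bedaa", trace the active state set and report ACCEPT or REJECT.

Answer: REJECT

Trace:
start: ε-closure({0}) = {0,2}
'b' @ 1: {}  — no active states
rest 'edaa' ignored (set empty)
end set {} — state 1 not in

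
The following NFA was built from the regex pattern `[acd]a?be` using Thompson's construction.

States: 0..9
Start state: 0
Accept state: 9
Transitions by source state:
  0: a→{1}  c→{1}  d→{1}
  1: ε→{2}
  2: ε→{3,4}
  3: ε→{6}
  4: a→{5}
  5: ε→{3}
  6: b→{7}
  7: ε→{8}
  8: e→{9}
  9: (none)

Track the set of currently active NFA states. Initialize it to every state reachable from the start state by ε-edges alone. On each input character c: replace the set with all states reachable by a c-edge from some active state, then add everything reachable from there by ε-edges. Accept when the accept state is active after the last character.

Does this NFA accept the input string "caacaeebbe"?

start: ε-closure({0}) = {0}
'c' @ 1: {1,2,3,4,6}
'a' @ 2: {3,5,6}
'a' @ 3: {}  — no active states
rest 'caeebbe' ignored (set empty)
end set {} — state 9 not in

Answer: REJECT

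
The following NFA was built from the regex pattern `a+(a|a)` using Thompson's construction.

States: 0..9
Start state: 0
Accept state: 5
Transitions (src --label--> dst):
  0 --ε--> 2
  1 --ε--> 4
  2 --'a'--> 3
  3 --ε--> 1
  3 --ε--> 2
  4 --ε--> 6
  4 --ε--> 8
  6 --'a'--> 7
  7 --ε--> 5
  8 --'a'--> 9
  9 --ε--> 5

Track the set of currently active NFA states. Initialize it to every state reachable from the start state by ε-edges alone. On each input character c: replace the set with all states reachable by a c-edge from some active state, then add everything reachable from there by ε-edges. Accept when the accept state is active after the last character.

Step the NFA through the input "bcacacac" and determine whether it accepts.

Answer: REJECT

Trace:
initial (ε-close {0}): {0,2}
'b' @ 1: {}  — state set empty
rest 'cacacac' ignored (set empty)
final: {}; accept 5 not in set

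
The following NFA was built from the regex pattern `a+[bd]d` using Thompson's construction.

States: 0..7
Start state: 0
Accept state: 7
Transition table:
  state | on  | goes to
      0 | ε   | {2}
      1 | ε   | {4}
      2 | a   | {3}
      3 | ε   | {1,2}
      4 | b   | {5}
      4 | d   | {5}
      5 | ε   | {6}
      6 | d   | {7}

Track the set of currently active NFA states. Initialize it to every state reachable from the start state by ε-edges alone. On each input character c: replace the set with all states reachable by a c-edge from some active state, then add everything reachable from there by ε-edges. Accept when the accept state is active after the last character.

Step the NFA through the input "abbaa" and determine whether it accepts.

Answer: REJECT

Trace:
initial (ε-close {0}): {0,2}
'a' @ 1: {1,2,3,4}
'b' @ 2: {5,6}
'b' @ 3: {}  — dead — no transitions
rest 'aa' ignored (set empty)
after full input: {}  (accept=7 not in)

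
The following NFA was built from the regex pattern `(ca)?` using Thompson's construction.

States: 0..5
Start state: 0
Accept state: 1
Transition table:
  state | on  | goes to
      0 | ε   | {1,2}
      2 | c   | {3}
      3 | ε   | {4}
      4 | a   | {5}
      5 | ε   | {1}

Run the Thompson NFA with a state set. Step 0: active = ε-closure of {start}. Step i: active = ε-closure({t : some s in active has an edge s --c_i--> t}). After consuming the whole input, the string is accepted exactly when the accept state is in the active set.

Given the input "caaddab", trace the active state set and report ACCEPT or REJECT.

initial (ε-close {0}): {0,1,2}
'c' @ 1: {3,4}
'a' @ 2: {1,5}  [accepting]
'a' @ 3: {}  — no active states
rest 'ddab' ignored (set empty)
final: {}; accept 1 not in set

Answer: REJECT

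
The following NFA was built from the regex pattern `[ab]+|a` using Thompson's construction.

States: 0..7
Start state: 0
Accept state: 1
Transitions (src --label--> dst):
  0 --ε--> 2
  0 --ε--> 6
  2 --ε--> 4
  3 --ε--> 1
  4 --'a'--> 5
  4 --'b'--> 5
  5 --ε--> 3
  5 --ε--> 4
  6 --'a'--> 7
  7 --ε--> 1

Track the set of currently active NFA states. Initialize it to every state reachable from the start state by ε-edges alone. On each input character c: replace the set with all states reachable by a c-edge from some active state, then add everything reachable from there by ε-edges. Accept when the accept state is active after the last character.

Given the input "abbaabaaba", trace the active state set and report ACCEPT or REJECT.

S₀ = ε-closure({0}) = {0,2,4,6}
'a' @ 1: {1,3,4,5,7}  [accepting]
'b' @ 2: {1,3,4,5}  [accepting]
'b' @ 3: {1,3,4,5}  [accepting]
'a' @ 4: {1,3,4,5}  [accepting]
'a' @ 5: {1,3,4,5}  [accepting]
'b' @ 6: {1,3,4,5}  [accepting]
'a' @ 7: {1,3,4,5}  [accepting]
'a' @ 8: {1,3,4,5}  [accepting]
'b' @ 9: {1,3,4,5}  [accepting]
'a' @ 10: {1,3,4,5}  [accepting]
final: {1,3,4,5}; accept 1 in set

Answer: ACCEPT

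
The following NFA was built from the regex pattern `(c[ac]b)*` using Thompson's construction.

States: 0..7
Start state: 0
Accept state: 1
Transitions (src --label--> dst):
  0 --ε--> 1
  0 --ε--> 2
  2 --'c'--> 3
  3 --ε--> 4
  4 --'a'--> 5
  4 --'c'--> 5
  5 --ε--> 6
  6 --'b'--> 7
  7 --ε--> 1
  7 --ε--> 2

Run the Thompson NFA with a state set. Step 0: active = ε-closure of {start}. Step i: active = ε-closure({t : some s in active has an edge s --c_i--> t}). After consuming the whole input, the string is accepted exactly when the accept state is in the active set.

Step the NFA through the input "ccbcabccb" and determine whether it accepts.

S₀ = ε-closure({0}) = {0,1,2}
'c' @ 1: {3,4}
'c' @ 2: {5,6}
'b' @ 3: {1,2,7}  ✓accept
'c' @ 4: {3,4}
'a' @ 5: {5,6}
'b' @ 6: {1,2,7}  ✓accept
'c' @ 7: {3,4}
'c' @ 8: {5,6}
'b' @ 9: {1,2,7}  ✓accept
after full input: {1,2,7}  (accept=1 in)

Answer: ACCEPT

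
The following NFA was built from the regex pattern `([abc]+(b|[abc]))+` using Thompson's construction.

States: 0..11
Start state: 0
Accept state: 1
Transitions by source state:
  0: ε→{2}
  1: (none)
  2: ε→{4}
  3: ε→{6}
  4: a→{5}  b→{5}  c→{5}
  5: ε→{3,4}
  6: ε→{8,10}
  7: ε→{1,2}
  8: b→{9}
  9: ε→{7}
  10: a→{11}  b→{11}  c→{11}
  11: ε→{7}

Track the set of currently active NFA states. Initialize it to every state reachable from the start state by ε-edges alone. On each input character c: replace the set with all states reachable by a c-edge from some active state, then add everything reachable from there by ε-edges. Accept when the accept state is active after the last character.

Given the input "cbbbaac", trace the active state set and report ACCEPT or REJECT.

Answer: ACCEPT

Trace:
S₀ = ε-closure({0}) = {0,2,4}
'c' @ 1: {3,4,5,6,8,10}
'b' @ 2: {1,2,3,4,5,6,7,8,9,10,11}  ✓accept
'b' @ 3: {1,2,3,4,5,6,7,8,9,10,11}  ✓accept
'b' @ 4: {1,2,3,4,5,6,7,8,9,10,11}  ✓accept
'a' @ 5: {1,2,3,4,5,6,7,8,10,11}  ✓accept
'a' @ 6: {1,2,3,4,5,6,7,8,10,11}  ✓accept
'c' @ 7: {1,2,3,4,5,6,7,8,10,11}  ✓accept
end set {1,2,3,4,5,6,7,8,10,11} — state 1 in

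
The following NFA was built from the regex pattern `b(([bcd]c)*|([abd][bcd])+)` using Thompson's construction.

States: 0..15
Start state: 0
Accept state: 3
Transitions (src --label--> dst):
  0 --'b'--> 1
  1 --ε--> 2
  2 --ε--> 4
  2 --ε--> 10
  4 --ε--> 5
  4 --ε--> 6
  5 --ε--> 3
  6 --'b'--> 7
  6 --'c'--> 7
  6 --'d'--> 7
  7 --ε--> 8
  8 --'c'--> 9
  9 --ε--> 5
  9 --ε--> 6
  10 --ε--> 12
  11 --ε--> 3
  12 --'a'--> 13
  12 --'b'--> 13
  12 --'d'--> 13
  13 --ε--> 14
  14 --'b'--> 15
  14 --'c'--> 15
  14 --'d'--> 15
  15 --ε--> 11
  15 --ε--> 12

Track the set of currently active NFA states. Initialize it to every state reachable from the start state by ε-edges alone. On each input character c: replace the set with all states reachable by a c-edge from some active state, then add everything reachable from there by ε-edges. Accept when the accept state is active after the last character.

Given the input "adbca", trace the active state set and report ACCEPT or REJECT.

initial (ε-close {0}): {0}
'a' @ 1: {}  — dead — no transitions
rest 'dbca' ignored (set empty)
end set {} — state 3 not in

Answer: REJECT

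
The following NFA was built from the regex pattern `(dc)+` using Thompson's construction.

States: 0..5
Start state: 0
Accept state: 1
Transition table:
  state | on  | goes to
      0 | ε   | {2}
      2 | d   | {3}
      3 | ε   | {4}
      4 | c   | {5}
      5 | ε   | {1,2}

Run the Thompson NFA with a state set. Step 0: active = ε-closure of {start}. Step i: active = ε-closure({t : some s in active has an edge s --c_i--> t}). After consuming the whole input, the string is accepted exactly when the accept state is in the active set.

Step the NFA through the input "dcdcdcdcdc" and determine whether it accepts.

Answer: ACCEPT

Derivation:
start: ε-closure({0}) = {0,2}
'd' @ 1: {3,4}
'c' @ 2: {1,2,5}  ✓accept
'd' @ 3: {3,4}
'c' @ 4: {1,2,5}  ✓accept
'd' @ 5: {3,4}
'c' @ 6: {1,2,5}  ✓accept
'd' @ 7: {3,4}
'c' @ 8: {1,2,5}  ✓accept
'd' @ 9: {3,4}
'c' @ 10: {1,2,5}  ✓accept
final: {1,2,5}; accept 1 in set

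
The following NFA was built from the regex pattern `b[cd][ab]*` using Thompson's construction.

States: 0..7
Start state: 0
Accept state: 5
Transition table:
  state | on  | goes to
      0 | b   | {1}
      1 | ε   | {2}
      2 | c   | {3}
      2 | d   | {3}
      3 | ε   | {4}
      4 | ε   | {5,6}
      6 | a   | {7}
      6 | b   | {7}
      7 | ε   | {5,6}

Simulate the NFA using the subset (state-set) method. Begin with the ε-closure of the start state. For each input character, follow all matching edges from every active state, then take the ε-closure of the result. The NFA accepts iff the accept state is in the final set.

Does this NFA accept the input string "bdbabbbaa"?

S₀ = ε-closure({0}) = {0}
'b' @ 1: {1,2}
'd' @ 2: {3,4,5,6}  (accept∈set)
'b' @ 3: {5,6,7}  (accept∈set)
'a' @ 4: {5,6,7}  (accept∈set)
'b' @ 5: {5,6,7}  (accept∈set)
'b' @ 6: {5,6,7}  (accept∈set)
'b' @ 7: {5,6,7}  (accept∈set)
'a' @ 8: {5,6,7}  (accept∈set)
'a' @ 9: {5,6,7}  (accept∈set)
final: {5,6,7}; accept 5 in set

Answer: ACCEPT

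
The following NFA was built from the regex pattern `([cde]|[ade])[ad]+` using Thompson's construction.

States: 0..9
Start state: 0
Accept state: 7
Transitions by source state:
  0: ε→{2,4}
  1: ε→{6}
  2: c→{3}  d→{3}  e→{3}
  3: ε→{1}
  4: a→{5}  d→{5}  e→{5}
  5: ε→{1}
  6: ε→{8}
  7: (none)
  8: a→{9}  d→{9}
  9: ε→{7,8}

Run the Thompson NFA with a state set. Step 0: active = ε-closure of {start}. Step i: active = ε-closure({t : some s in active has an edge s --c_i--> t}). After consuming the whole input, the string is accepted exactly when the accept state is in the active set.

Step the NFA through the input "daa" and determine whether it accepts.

Answer: ACCEPT

Derivation:
start: ε-closure({0}) = {0,2,4}
'd' @ 1: {1,3,5,6,8}
'a' @ 2: {7,8,9}  [accepting]
'a' @ 3: {7,8,9}  [accepting]
final: {7,8,9}; accept 7 in set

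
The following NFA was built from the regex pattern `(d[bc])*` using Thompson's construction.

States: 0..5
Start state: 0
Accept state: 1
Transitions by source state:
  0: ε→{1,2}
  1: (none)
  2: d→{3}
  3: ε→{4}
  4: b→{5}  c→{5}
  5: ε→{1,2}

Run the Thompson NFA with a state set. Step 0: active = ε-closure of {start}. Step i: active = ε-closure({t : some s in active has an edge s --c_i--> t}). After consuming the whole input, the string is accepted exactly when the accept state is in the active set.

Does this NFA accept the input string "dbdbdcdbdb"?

Answer: ACCEPT

Trace:
initial (ε-close {0}): {0,1,2}
'd' @ 1: {3,4}
'b' @ 2: {1,2,5}  (accept∈set)
'd' @ 3: {3,4}
'b' @ 4: {1,2,5}  (accept∈set)
'd' @ 5: {3,4}
'c' @ 6: {1,2,5}  (accept∈set)
'd' @ 7: {3,4}
'b' @ 8: {1,2,5}  (accept∈set)
'd' @ 9: {3,4}
'b' @ 10: {1,2,5}  (accept∈set)
final: {1,2,5}; accept 1 in set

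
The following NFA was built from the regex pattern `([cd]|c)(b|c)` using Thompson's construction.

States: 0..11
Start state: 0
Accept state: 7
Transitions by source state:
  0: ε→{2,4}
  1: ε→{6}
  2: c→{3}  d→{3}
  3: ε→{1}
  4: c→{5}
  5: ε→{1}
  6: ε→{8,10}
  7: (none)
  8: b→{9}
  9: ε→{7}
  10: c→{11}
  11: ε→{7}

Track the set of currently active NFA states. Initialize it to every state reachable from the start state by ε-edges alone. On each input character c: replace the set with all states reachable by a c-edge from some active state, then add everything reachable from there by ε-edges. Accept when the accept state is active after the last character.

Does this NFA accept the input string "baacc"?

Answer: REJECT

Trace:
S₀ = ε-closure({0}) = {0,2,4}
'b' @ 1: {}  — state set empty
rest 'aacc' ignored (set empty)
final: {}; accept 7 not in set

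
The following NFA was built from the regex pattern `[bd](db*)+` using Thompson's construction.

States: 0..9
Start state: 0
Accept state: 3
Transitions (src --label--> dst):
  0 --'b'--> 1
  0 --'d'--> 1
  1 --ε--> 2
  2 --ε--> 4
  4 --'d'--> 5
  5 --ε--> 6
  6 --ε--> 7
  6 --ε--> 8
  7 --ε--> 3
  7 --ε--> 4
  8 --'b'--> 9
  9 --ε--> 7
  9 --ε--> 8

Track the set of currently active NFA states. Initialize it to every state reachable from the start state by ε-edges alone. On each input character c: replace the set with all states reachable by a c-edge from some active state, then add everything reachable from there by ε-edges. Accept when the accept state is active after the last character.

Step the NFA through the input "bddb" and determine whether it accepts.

Answer: ACCEPT

Trace:
start: ε-closure({0}) = {0}
'b' @ 1: {1,2,4}
'd' @ 2: {3,4,5,6,7,8}  ✓accept
'd' @ 3: {3,4,5,6,7,8}  ✓accept
'b' @ 4: {3,4,7,8,9}  ✓accept
final: {3,4,7,8,9}; accept 3 in set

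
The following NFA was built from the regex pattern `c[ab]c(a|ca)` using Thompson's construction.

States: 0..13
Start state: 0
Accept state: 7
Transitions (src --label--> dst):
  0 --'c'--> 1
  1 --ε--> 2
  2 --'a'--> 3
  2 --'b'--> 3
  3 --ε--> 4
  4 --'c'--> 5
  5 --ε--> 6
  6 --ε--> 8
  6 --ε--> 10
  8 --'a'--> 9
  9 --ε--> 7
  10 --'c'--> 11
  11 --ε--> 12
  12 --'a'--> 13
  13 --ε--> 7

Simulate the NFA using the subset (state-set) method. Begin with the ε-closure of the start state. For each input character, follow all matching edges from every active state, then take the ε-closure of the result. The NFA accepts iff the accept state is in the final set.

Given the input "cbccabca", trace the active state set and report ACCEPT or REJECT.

start: ε-closure({0}) = {0}
'c' @ 1: {1,2}
'b' @ 2: {3,4}
'c' @ 3: {5,6,8,10}
'c' @ 4: {11,12}
'a' @ 5: {7,13}  (accept∈set)
'b' @ 6: {}  — state set empty
rest 'ca' ignored (set empty)
end set {} — state 7 not in

Answer: REJECT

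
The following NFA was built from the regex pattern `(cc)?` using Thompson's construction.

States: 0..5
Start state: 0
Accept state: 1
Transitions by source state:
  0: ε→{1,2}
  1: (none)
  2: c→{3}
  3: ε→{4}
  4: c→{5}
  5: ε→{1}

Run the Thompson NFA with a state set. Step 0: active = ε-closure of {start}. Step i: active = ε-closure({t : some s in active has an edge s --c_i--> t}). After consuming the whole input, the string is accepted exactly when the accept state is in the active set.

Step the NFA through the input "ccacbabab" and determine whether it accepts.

Answer: REJECT

Derivation:
start: ε-closure({0}) = {0,1,2}
'c' @ 1: {3,4}
'c' @ 2: {1,5}  [accepting]
'a' @ 3: {}  — state set empty
rest 'cbabab' ignored (set empty)
final: {}; accept 1 not in set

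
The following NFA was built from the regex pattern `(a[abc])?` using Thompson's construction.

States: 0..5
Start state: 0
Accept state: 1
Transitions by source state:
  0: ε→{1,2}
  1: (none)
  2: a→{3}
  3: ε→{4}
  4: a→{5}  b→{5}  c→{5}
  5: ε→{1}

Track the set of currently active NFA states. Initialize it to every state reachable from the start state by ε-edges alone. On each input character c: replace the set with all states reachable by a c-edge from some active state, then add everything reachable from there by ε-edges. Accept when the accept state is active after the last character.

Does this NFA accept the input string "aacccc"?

initial (ε-close {0}): {0,1,2}
'a' @ 1: {3,4}
'a' @ 2: {1,5}  [accepting]
'c' @ 3: {}  — no active states
rest 'ccc' ignored (set empty)
final: {}; accept 1 not in set

Answer: REJECT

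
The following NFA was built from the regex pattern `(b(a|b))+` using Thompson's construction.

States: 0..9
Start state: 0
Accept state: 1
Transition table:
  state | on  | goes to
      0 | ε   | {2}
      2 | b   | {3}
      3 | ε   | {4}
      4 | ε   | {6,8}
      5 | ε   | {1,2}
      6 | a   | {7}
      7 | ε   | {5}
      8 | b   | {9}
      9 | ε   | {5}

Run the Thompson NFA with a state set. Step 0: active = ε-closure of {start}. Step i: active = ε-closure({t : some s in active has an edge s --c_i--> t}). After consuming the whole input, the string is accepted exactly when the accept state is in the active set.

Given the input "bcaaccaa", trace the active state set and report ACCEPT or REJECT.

Answer: REJECT

Trace:
start: ε-closure({0}) = {0,2}
'b' @ 1: {3,4,6,8}
'c' @ 2: {}  — state set empty
rest 'aaccaa' ignored (set empty)
end set {} — state 1 not in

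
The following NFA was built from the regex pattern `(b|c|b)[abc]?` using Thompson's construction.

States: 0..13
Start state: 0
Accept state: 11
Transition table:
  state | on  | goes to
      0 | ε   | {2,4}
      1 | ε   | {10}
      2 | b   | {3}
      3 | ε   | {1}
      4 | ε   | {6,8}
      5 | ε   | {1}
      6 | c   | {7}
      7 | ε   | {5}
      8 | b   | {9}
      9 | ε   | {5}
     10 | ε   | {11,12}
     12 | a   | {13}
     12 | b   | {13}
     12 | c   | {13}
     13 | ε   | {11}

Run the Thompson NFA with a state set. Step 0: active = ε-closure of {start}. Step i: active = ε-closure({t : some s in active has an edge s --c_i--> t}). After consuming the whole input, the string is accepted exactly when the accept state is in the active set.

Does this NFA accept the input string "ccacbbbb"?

Answer: REJECT

Derivation:
initial (ε-close {0}): {0,2,4,6,8}
'c' @ 1: {1,5,7,10,11,12}  (accept∈set)
'c' @ 2: {11,13}  (accept∈set)
'a' @ 3: {}  — dead — no transitions
rest 'cbbbb' ignored (set empty)
final: {}; accept 11 not in set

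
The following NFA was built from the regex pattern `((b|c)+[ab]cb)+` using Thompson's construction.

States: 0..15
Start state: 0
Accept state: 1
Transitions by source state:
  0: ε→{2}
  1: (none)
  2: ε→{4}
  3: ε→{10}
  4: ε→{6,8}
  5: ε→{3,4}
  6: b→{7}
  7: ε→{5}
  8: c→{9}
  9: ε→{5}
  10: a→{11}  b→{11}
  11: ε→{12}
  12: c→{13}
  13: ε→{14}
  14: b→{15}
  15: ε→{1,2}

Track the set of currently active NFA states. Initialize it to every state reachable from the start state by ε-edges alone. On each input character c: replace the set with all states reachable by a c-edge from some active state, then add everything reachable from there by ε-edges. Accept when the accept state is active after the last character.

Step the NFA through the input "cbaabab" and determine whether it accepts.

Answer: REJECT

Steps:
initial (ε-close {0}): {0,2,4,6,8}
'c' @ 1: {3,4,5,6,8,9,10}
'b' @ 2: {3,4,5,6,7,8,10,11,12}
'a' @ 3: {11,12}
'a' @ 4: {}  — state set empty
rest 'bab' ignored (set empty)
after full input: {}  (accept=1 not in)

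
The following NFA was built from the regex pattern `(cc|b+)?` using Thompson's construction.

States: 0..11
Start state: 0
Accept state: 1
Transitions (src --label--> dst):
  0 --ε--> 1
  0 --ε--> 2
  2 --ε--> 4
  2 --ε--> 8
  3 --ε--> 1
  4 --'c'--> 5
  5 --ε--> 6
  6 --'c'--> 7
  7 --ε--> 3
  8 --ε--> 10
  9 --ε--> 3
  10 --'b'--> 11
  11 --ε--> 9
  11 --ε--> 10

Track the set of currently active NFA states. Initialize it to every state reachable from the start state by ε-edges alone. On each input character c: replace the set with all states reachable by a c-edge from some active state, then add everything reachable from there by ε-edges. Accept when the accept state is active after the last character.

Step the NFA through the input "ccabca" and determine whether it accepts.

Answer: REJECT

Trace:
start: ε-closure({0}) = {0,1,2,4,8,10}
'c' @ 1: {5,6}
'c' @ 2: {1,3,7}  ✓accept
'a' @ 3: {}  — dead — no transitions
rest 'bca' ignored (set empty)
after full input: {}  (accept=1 not in)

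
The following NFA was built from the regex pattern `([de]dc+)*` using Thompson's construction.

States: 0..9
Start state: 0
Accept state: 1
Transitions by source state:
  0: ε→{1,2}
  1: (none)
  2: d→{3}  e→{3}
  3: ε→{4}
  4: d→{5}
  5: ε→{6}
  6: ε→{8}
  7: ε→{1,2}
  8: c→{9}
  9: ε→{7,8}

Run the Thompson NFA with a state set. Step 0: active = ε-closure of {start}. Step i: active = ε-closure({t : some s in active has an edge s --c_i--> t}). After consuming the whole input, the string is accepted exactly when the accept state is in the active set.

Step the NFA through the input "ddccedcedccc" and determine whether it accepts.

Answer: ACCEPT

Steps:
S₀ = ε-closure({0}) = {0,1,2}
'd' @ 1: {3,4}
'd' @ 2: {5,6,8}
'c' @ 3: {1,2,7,8,9}  ✓accept
'c' @ 4: {1,2,7,8,9}  ✓accept
'e' @ 5: {3,4}
'd' @ 6: {5,6,8}
'c' @ 7: {1,2,7,8,9}  ✓accept
'e' @ 8: {3,4}
'd' @ 9: {5,6,8}
'c' @ 10: {1,2,7,8,9}  ✓accept
'c' @ 11: {1,2,7,8,9}  ✓accept
'c' @ 12: {1,2,7,8,9}  ✓accept
end set {1,2,7,8,9} — state 1 in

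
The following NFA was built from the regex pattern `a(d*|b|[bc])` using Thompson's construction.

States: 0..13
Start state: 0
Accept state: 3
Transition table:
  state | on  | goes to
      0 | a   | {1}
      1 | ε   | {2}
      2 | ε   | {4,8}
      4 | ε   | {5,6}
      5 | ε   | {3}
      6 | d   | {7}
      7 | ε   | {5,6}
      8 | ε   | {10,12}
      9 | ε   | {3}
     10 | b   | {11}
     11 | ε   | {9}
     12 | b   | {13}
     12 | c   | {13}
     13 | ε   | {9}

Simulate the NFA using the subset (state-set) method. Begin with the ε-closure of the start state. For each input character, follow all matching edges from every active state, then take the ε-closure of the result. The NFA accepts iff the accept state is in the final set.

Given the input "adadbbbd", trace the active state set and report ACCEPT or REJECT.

initial (ε-close {0}): {0}
'a' @ 1: {1,2,3,4,5,6,8,10,12}  (accept∈set)
'd' @ 2: {3,5,6,7}  (accept∈set)
'a' @ 3: {}  — state set empty
rest 'dbbbd' ignored (set empty)
final: {}; accept 3 not in set

Answer: REJECT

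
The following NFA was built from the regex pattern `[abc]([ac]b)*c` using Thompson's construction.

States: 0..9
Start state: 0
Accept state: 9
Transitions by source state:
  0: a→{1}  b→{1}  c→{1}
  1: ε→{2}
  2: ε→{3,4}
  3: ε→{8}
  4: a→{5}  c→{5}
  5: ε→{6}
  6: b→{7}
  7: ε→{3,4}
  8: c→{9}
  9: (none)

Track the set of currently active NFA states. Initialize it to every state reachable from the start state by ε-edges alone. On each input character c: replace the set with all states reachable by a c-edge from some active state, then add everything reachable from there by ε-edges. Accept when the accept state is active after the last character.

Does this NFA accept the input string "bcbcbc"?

start: ε-closure({0}) = {0}
'b' @ 1: {1,2,3,4,8}
'c' @ 2: {5,6,9}  ✓accept
'b' @ 3: {3,4,7,8}
'c' @ 4: {5,6,9}  ✓accept
'b' @ 5: {3,4,7,8}
'c' @ 6: {5,6,9}  ✓accept
final: {5,6,9}; accept 9 in set

Answer: ACCEPT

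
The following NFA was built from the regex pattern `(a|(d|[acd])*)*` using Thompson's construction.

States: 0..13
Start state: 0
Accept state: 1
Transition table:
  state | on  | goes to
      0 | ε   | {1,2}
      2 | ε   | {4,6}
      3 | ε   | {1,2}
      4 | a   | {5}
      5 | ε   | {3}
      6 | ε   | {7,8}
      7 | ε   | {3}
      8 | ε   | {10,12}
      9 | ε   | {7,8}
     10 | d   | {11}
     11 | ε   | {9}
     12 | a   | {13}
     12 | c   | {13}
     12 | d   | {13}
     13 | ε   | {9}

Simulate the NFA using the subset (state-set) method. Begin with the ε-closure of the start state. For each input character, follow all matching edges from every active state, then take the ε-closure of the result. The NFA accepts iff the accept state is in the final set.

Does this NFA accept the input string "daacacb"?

Answer: REJECT

Steps:
start: ε-closure({0}) = {0,1,2,3,4,6,7,8,10,12}
'd' @ 1: {1,2,3,4,6,7,8,9,10,11,12,13}  ✓accept
'a' @ 2: {1,2,3,4,5,6,7,8,9,10,12,13}  ✓accept
'a' @ 3: {1,2,3,4,5,6,7,8,9,10,12,13}  ✓accept
'c' @ 4: {1,2,3,4,6,7,8,9,10,12,13}  ✓accept
'a' @ 5: {1,2,3,4,5,6,7,8,9,10,12,13}  ✓accept
'c' @ 6: {1,2,3,4,6,7,8,9,10,12,13}  ✓accept
'b' @ 7: {}  — no active states
final: {}; accept 1 not in set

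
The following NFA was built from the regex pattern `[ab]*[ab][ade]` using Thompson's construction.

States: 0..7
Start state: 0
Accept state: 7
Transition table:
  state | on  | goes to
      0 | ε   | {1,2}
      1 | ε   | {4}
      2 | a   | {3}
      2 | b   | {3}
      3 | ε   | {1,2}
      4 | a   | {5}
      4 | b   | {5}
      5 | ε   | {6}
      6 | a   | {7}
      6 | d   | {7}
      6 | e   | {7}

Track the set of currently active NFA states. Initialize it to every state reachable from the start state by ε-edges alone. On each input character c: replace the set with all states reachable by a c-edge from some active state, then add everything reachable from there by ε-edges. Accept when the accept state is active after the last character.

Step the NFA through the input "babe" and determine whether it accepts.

Answer: ACCEPT

Trace:
S₀ = ε-closure({0}) = {0,1,2,4}
'b' @ 1: {1,2,3,4,5,6}
'a' @ 2: {1,2,3,4,5,6,7}  (accept∈set)
'b' @ 3: {1,2,3,4,5,6}
'e' @ 4: {7}  (accept∈set)
after full input: {7}  (accept=7 in)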